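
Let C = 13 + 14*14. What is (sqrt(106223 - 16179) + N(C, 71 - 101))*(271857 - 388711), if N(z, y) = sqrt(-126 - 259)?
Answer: -233708*sqrt(22511) - 116854*I*sqrt(385) ≈ -3.5065e+7 - 2.2928e+6*I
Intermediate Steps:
C = 209 (C = 13 + 196 = 209)
N(z, y) = I*sqrt(385) (N(z, y) = sqrt(-385) = I*sqrt(385))
(sqrt(106223 - 16179) + N(C, 71 - 101))*(271857 - 388711) = (sqrt(106223 - 16179) + I*sqrt(385))*(271857 - 388711) = (sqrt(90044) + I*sqrt(385))*(-116854) = (2*sqrt(22511) + I*sqrt(385))*(-116854) = -233708*sqrt(22511) - 116854*I*sqrt(385)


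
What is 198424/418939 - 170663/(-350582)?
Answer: 141061269325/146872472498 ≈ 0.96043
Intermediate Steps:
198424/418939 - 170663/(-350582) = 198424*(1/418939) - 170663*(-1/350582) = 198424/418939 + 170663/350582 = 141061269325/146872472498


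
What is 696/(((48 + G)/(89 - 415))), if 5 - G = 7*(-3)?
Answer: -113448/37 ≈ -3066.2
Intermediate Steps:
G = 26 (G = 5 - 7*(-3) = 5 - 1*(-21) = 5 + 21 = 26)
696/(((48 + G)/(89 - 415))) = 696/(((48 + 26)/(89 - 415))) = 696/((74/(-326))) = 696/((74*(-1/326))) = 696/(-37/163) = 696*(-163/37) = -113448/37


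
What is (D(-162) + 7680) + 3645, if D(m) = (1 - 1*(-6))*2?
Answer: 11339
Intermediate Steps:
D(m) = 14 (D(m) = (1 + 6)*2 = 7*2 = 14)
(D(-162) + 7680) + 3645 = (14 + 7680) + 3645 = 7694 + 3645 = 11339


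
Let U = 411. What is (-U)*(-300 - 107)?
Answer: 167277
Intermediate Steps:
(-U)*(-300 - 107) = (-1*411)*(-300 - 107) = -411*(-407) = 167277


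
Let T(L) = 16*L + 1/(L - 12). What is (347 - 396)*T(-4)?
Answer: 50225/16 ≈ 3139.1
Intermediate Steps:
T(L) = 1/(-12 + L) + 16*L (T(L) = 16*L + 1/(-12 + L) = 1/(-12 + L) + 16*L)
(347 - 396)*T(-4) = (347 - 396)*((1 - 192*(-4) + 16*(-4)²)/(-12 - 4)) = -49*(1 + 768 + 16*16)/(-16) = -(-49)*(1 + 768 + 256)/16 = -(-49)*1025/16 = -49*(-1025/16) = 50225/16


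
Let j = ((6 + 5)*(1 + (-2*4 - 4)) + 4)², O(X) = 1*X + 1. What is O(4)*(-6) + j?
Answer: 13659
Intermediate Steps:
O(X) = 1 + X (O(X) = X + 1 = 1 + X)
j = 13689 (j = (11*(1 + (-8 - 4)) + 4)² = (11*(1 - 12) + 4)² = (11*(-11) + 4)² = (-121 + 4)² = (-117)² = 13689)
O(4)*(-6) + j = (1 + 4)*(-6) + 13689 = 5*(-6) + 13689 = -30 + 13689 = 13659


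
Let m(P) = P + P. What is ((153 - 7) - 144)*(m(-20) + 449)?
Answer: 818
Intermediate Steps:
m(P) = 2*P
((153 - 7) - 144)*(m(-20) + 449) = ((153 - 7) - 144)*(2*(-20) + 449) = (146 - 144)*(-40 + 449) = 2*409 = 818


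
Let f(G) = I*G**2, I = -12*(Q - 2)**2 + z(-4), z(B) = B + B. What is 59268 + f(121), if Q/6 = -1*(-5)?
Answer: -137800388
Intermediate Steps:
Q = 30 (Q = 6*(-1*(-5)) = 6*5 = 30)
z(B) = 2*B
I = -9416 (I = -12*(30 - 2)**2 + 2*(-4) = -12*28**2 - 8 = -12*784 - 8 = -9408 - 8 = -9416)
f(G) = -9416*G**2
59268 + f(121) = 59268 - 9416*121**2 = 59268 - 9416*14641 = 59268 - 137859656 = -137800388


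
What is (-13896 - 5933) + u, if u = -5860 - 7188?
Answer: -32877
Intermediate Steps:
u = -13048
(-13896 - 5933) + u = (-13896 - 5933) - 13048 = -19829 - 13048 = -32877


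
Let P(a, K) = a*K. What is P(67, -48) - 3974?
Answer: -7190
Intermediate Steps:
P(a, K) = K*a
P(67, -48) - 3974 = -48*67 - 3974 = -3216 - 3974 = -7190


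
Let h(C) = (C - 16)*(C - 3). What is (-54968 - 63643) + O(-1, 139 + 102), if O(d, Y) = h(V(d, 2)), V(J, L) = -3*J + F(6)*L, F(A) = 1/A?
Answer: -1067537/9 ≈ -1.1862e+5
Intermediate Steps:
V(J, L) = -3*J + L/6
h(C) = (-16 + C)*(-3 + C)
O(d, Y) = 125/3 + (1/3 - 3*d)**2 + 57*d (O(d, Y) = 48 + (-3*d + (1/6)*2)**2 - 19*(-3*d + (1/6)*2) = 48 + (-3*d + 1/3)**2 - 19*(-3*d + 1/3) = 48 + (1/3 - 3*d)**2 - 19*(1/3 - 3*d) = 48 + (1/3 - 3*d)**2 + (-19/3 + 57*d) = 125/3 + (1/3 - 3*d)**2 + 57*d)
(-54968 - 63643) + O(-1, 139 + 102) = (-54968 - 63643) + (376/9 + 9*(-1)**2 + 55*(-1)) = -118611 + (376/9 + 9*1 - 55) = -118611 + (376/9 + 9 - 55) = -118611 - 38/9 = -1067537/9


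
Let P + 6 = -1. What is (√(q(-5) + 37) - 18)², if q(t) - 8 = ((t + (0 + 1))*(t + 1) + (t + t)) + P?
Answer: 368 - 72*√11 ≈ 129.20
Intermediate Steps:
P = -7 (P = -6 - 1 = -7)
q(t) = 1 + (1 + t)² + 2*t (q(t) = 8 + (((t + (0 + 1))*(t + 1) + (t + t)) - 7) = 8 + (((t + 1)*(1 + t) + 2*t) - 7) = 8 + (((1 + t)*(1 + t) + 2*t) - 7) = 8 + (((1 + t)² + 2*t) - 7) = 8 + (-7 + (1 + t)² + 2*t) = 1 + (1 + t)² + 2*t)
(√(q(-5) + 37) - 18)² = (√((2 + (-5)² + 4*(-5)) + 37) - 18)² = (√((2 + 25 - 20) + 37) - 18)² = (√(7 + 37) - 18)² = (√44 - 18)² = (2*√11 - 18)² = (-18 + 2*√11)²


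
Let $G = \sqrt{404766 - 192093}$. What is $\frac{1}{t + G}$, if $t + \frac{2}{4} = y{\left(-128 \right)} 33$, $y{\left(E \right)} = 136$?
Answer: $\frac{17950}{79699933} - \frac{4 \sqrt{212673}}{79699933} \approx 0.00020207$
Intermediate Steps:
$t = \frac{8975}{2}$ ($t = - \frac{1}{2} + 136 \cdot 33 = - \frac{1}{2} + 4488 = \frac{8975}{2} \approx 4487.5$)
$G = \sqrt{212673} \approx 461.17$
$\frac{1}{t + G} = \frac{1}{\frac{8975}{2} + \sqrt{212673}}$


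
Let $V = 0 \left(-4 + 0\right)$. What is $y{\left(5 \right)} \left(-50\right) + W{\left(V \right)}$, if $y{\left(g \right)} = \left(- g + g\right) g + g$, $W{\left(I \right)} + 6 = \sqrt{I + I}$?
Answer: $-256$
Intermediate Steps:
$V = 0$ ($V = 0 \left(-4\right) = 0$)
$W{\left(I \right)} = -6 + \sqrt{2} \sqrt{I}$ ($W{\left(I \right)} = -6 + \sqrt{I + I} = -6 + \sqrt{2 I} = -6 + \sqrt{2} \sqrt{I}$)
$y{\left(g \right)} = g$ ($y{\left(g \right)} = 0 g + g = 0 + g = g$)
$y{\left(5 \right)} \left(-50\right) + W{\left(V \right)} = 5 \left(-50\right) - \left(6 - \sqrt{2} \sqrt{0}\right) = -250 - \left(6 - \sqrt{2} \cdot 0\right) = -250 + \left(-6 + 0\right) = -250 - 6 = -256$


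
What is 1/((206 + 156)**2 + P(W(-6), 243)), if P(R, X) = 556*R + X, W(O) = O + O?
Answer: 1/124615 ≈ 8.0247e-6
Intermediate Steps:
W(O) = 2*O
P(R, X) = X + 556*R
1/((206 + 156)**2 + P(W(-6), 243)) = 1/((206 + 156)**2 + (243 + 556*(2*(-6)))) = 1/(362**2 + (243 + 556*(-12))) = 1/(131044 + (243 - 6672)) = 1/(131044 - 6429) = 1/124615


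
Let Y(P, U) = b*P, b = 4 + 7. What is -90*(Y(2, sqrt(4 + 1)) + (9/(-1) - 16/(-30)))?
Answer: -1218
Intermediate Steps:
b = 11
Y(P, U) = 11*P
-90*(Y(2, sqrt(4 + 1)) + (9/(-1) - 16/(-30))) = -90*(11*2 + (9/(-1) - 16/(-30))) = -90*(22 + (9*(-1) - 16*(-1/30))) = -90*(22 + (-9 + 8/15)) = -90*(22 - 127/15) = -90*203/15 = -1218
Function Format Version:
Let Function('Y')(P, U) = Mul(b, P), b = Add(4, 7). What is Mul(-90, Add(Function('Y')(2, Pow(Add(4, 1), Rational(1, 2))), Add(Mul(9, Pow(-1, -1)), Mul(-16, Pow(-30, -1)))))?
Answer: -1218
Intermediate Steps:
b = 11
Function('Y')(P, U) = Mul(11, P)
Mul(-90, Add(Function('Y')(2, Pow(Add(4, 1), Rational(1, 2))), Add(Mul(9, Pow(-1, -1)), Mul(-16, Pow(-30, -1))))) = Mul(-90, Add(Mul(11, 2), Add(Mul(9, Pow(-1, -1)), Mul(-16, Pow(-30, -1))))) = Mul(-90, Add(22, Add(Mul(9, -1), Mul(-16, Rational(-1, 30))))) = Mul(-90, Add(22, Add(-9, Rational(8, 15)))) = Mul(-90, Add(22, Rational(-127, 15))) = Mul(-90, Rational(203, 15)) = -1218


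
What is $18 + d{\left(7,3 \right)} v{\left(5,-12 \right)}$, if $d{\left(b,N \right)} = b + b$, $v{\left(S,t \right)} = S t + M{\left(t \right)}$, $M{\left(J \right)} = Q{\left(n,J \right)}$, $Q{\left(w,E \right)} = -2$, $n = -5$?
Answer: $-850$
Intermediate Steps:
$M{\left(J \right)} = -2$
$v{\left(S,t \right)} = -2 + S t$ ($v{\left(S,t \right)} = S t - 2 = -2 + S t$)
$d{\left(b,N \right)} = 2 b$
$18 + d{\left(7,3 \right)} v{\left(5,-12 \right)} = 18 + 2 \cdot 7 \left(-2 + 5 \left(-12\right)\right) = 18 + 14 \left(-2 - 60\right) = 18 + 14 \left(-62\right) = 18 - 868 = -850$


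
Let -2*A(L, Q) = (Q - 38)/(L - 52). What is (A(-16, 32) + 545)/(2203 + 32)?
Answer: 37057/151980 ≈ 0.24383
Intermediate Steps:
A(L, Q) = -(-38 + Q)/(2*(-52 + L)) (A(L, Q) = -(Q - 38)/(2*(L - 52)) = -(-38 + Q)/(2*(-52 + L)))
(A(-16, 32) + 545)/(2203 + 32) = ((38 - 1*32)/(2*(-52 - 16)) + 545)/(2203 + 32) = ((½)*(38 - 32)/(-68) + 545)/2235 = ((½)*(-1/68)*6 + 545)*(1/2235) = (-3/68 + 545)*(1/2235) = (37057/68)*(1/2235) = 37057/151980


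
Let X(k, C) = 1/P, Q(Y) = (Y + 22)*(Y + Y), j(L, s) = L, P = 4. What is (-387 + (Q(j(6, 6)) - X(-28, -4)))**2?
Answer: 42025/16 ≈ 2626.6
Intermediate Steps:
Q(Y) = 2*Y*(22 + Y) (Q(Y) = (22 + Y)*(2*Y) = 2*Y*(22 + Y))
X(k, C) = 1/4
(-387 + (Q(j(6, 6)) - X(-28, -4)))**2 = (-387 + (2*6*(22 + 6) - 1*1/4))**2 = (-387 + (2*6*28 - 1/4))**2 = (-387 + (336 - 1/4))**2 = (-387 + 1343/4)**2 = (-205/4)**2 = 42025/16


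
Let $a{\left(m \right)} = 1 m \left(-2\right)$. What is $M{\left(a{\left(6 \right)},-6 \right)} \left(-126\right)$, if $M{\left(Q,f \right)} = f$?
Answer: $756$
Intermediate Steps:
$a{\left(m \right)} = - 2 m$ ($a{\left(m \right)} = m \left(-2\right) = - 2 m$)
$M{\left(a{\left(6 \right)},-6 \right)} \left(-126\right) = \left(-6\right) \left(-126\right) = 756$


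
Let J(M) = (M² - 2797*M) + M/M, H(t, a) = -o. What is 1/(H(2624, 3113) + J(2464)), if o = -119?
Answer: -1/820392 ≈ -1.2189e-6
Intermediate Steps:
H(t, a) = 119 (H(t, a) = -1*(-119) = 119)
J(M) = 1 + M² - 2797*M (J(M) = (M² - 2797*M) + 1 = 1 + M² - 2797*M)
1/(H(2624, 3113) + J(2464)) = 1/(119 + (1 + 2464² - 2797*2464)) = 1/(119 + (1 + 6071296 - 6891808)) = 1/(119 - 820511) = 1/(-820392) = -1/820392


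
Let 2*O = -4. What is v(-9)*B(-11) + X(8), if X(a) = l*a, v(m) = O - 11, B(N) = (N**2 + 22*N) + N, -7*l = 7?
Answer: 1708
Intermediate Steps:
l = -1 (l = -1/7*7 = -1)
O = -2 (O = (1/2)*(-4) = -2)
B(N) = N**2 + 23*N
v(m) = -13 (v(m) = -2 - 11 = -13)
X(a) = -a
v(-9)*B(-11) + X(8) = -(-143)*(23 - 11) - 1*8 = -(-143)*12 - 8 = -13*(-132) - 8 = 1716 - 8 = 1708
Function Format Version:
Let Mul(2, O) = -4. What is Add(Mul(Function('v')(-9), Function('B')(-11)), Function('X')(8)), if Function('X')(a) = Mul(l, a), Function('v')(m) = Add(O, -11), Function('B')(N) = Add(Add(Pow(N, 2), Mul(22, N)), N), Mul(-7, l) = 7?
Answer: 1708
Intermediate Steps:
l = -1 (l = Mul(Rational(-1, 7), 7) = -1)
O = -2 (O = Mul(Rational(1, 2), -4) = -2)
Function('B')(N) = Add(Pow(N, 2), Mul(23, N))
Function('v')(m) = -13 (Function('v')(m) = Add(-2, -11) = -13)
Function('X')(a) = Mul(-1, a)
Add(Mul(Function('v')(-9), Function('B')(-11)), Function('X')(8)) = Add(Mul(-13, Mul(-11, Add(23, -11))), Mul(-1, 8)) = Add(Mul(-13, Mul(-11, 12)), -8) = Add(Mul(-13, -132), -8) = Add(1716, -8) = 1708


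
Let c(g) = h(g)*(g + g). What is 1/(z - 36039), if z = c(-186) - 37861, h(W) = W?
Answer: -1/4708 ≈ -0.00021240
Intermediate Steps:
c(g) = 2*g**2 (c(g) = g*(g + g) = g*(2*g) = 2*g**2)
z = 31331 (z = 2*(-186)**2 - 37861 = 2*34596 - 37861 = 69192 - 37861 = 31331)
1/(z - 36039) = 1/(31331 - 36039) = 1/(-4708) = -1/4708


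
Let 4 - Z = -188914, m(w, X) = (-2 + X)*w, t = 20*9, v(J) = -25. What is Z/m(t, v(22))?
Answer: -94459/2430 ≈ -38.872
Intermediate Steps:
t = 180
m(w, X) = w*(-2 + X)
Z = 188918 (Z = 4 - 1*(-188914) = 4 + 188914 = 188918)
Z/m(t, v(22)) = 188918/((180*(-2 - 25))) = 188918/((180*(-27))) = 188918/(-4860) = 188918*(-1/4860) = -94459/2430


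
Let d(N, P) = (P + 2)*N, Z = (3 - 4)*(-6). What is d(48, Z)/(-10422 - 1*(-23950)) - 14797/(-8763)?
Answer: 25442351/14818233 ≈ 1.7170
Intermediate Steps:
Z = 6 (Z = -1*(-6) = 6)
d(N, P) = N*(2 + P) (d(N, P) = (2 + P)*N = N*(2 + P))
d(48, Z)/(-10422 - 1*(-23950)) - 14797/(-8763) = (48*(2 + 6))/(-10422 - 1*(-23950)) - 14797/(-8763) = (48*8)/(-10422 + 23950) - 14797*(-1/8763) = 384/13528 + 14797/8763 = 384*(1/13528) + 14797/8763 = 48/1691 + 14797/8763 = 25442351/14818233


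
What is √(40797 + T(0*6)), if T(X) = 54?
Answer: 3*√4539 ≈ 202.12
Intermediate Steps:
√(40797 + T(0*6)) = √(40797 + 54) = √40851 = 3*√4539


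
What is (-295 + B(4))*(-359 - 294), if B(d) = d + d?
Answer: 187411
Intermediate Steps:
B(d) = 2*d
(-295 + B(4))*(-359 - 294) = (-295 + 2*4)*(-359 - 294) = (-295 + 8)*(-653) = -287*(-653) = 187411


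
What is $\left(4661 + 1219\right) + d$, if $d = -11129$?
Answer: $-5249$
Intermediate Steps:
$\left(4661 + 1219\right) + d = \left(4661 + 1219\right) - 11129 = 5880 - 11129 = -5249$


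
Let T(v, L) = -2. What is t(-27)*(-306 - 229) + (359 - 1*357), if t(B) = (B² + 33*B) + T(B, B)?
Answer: 87742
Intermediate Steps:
t(B) = -2 + B² + 33*B (t(B) = (B² + 33*B) - 2 = -2 + B² + 33*B)
t(-27)*(-306 - 229) + (359 - 1*357) = (-2 + (-27)² + 33*(-27))*(-306 - 229) + (359 - 1*357) = (-2 + 729 - 891)*(-535) + (359 - 357) = -164*(-535) + 2 = 87740 + 2 = 87742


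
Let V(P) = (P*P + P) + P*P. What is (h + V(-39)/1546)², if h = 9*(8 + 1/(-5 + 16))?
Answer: 1616404561641/289204036 ≈ 5589.1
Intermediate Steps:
V(P) = P + 2*P² (V(P) = (P² + P) + P² = (P + P²) + P² = P + 2*P²)
h = 801/11 (h = 9*(8 + 1/11) = 9*(89/11) = 801/11 ≈ 72.818)
(h + V(-39)/1546)² = (801/11 - 39*(1 + 2*(-39))/1546)² = (801/11 - 39*(1 - 78)*(1/1546))² = (801/11 - 39*(-77)*(1/1546))² = (801/11 + 3003*(1/1546))² = (801/11 + 3003/1546)² = (1271379/17006)² = 1616404561641/289204036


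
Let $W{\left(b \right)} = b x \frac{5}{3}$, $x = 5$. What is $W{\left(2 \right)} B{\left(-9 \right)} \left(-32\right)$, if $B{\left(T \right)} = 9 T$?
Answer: $43200$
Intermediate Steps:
$W{\left(b \right)} = \frac{25 b}{3}$ ($W{\left(b \right)} = b 5 \cdot \frac{5}{3} = 5 b 5 \cdot \frac{1}{3} = 5 b \frac{5}{3} = \frac{25 b}{3}$)
$W{\left(2 \right)} B{\left(-9 \right)} \left(-32\right) = \frac{25}{3} \cdot 2 \cdot 9 \left(-9\right) \left(-32\right) = \frac{50}{3} \left(-81\right) \left(-32\right) = \left(-1350\right) \left(-32\right) = 43200$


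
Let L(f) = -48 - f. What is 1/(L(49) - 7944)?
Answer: -1/8041 ≈ -0.00012436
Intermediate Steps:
1/(L(49) - 7944) = 1/((-48 - 1*49) - 7944) = 1/((-48 - 49) - 7944) = 1/(-97 - 7944) = 1/(-8041) = -1/8041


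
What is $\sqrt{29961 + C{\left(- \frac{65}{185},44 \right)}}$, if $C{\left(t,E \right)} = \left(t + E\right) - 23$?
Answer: $\frac{\sqrt{41044877}}{37} \approx 173.15$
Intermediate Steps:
$C{\left(t,E \right)} = -23 + E + t$ ($C{\left(t,E \right)} = \left(E + t\right) - 23 = -23 + E + t$)
$\sqrt{29961 + C{\left(- \frac{65}{185},44 \right)}} = \sqrt{29961 - \left(-21 + \frac{13}{37}\right)} = \sqrt{29961 - - \frac{764}{37}} = \sqrt{29961 + \frac{764}{37}} = \sqrt{\frac{1109321}{37}} = \frac{\sqrt{41044877}}{37}$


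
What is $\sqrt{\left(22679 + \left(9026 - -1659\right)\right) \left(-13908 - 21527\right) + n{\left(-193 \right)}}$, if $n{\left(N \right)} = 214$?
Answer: $i \sqrt{1182253126} \approx 34384.0 i$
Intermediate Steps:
$\sqrt{\left(22679 + \left(9026 - -1659\right)\right) \left(-13908 - 21527\right) + n{\left(-193 \right)}} = \sqrt{\left(22679 + \left(9026 - -1659\right)\right) \left(-13908 - 21527\right) + 214} = \sqrt{\left(22679 + \left(9026 + 1659\right)\right) \left(-35435\right) + 214} = \sqrt{\left(22679 + 10685\right) \left(-35435\right) + 214} = \sqrt{33364 \left(-35435\right) + 214} = \sqrt{-1182253340 + 214} = \sqrt{-1182253126} = i \sqrt{1182253126}$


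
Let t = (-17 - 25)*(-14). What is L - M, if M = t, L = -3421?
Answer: -4009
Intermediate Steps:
t = 588 (t = -42*(-14) = 588)
M = 588
L - M = -3421 - 1*588 = -3421 - 588 = -4009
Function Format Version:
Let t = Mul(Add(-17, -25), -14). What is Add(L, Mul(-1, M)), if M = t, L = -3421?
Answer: -4009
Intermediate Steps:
t = 588 (t = Mul(-42, -14) = 588)
M = 588
Add(L, Mul(-1, M)) = Add(-3421, Mul(-1, 588)) = Add(-3421, -588) = -4009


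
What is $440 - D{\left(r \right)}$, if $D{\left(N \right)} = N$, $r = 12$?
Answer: $428$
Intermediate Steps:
$440 - D{\left(r \right)} = 440 - 12 = 428$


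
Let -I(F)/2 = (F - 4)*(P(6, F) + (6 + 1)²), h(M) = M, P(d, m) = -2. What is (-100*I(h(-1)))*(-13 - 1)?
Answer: 658000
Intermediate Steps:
I(F) = 376 - 94*F (I(F) = -2*(F - 4)*(-2 + (6 + 1)²) = -2*(-4 + F)*(-2 + 7²) = -2*(-4 + F)*(-2 + 49) = -2*(-4 + F)*47 = -2*(-188 + 47*F) = 376 - 94*F)
(-100*I(h(-1)))*(-13 - 1) = (-100*(376 - 94*(-1)))*(-13 - 1) = -100*(376 + 94)*(-14) = -100*470*(-14) = -47000*(-14) = 658000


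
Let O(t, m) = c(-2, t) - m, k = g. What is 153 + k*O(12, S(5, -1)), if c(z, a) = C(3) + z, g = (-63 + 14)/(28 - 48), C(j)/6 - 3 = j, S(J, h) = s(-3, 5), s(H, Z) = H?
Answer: 4873/20 ≈ 243.65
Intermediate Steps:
S(J, h) = -3
C(j) = 18 + 6*j
g = 49/20 (g = -49/(-20) = -49*(-1/20) = 49/20 ≈ 2.4500)
k = 49/20 ≈ 2.4500
c(z, a) = 36 + z (c(z, a) = (18 + 6*3) + z = (18 + 18) + z = 36 + z)
O(t, m) = 34 - m (O(t, m) = (36 - 2) - m = 34 - m)
153 + k*O(12, S(5, -1)) = 153 + 49*(34 - 1*(-3))/20 = 153 + 49*(34 + 3)/20 = 153 + (49/20)*37 = 153 + 1813/20 = 4873/20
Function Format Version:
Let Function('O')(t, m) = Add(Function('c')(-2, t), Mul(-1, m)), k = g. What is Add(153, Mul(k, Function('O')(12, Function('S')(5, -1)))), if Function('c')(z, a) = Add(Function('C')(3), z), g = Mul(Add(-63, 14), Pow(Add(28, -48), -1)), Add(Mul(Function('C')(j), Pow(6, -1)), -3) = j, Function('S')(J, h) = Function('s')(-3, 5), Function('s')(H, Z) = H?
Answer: Rational(4873, 20) ≈ 243.65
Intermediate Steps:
Function('S')(J, h) = -3
Function('C')(j) = Add(18, Mul(6, j))
g = Rational(49, 20) (g = Mul(-49, Pow(-20, -1)) = Mul(-49, Rational(-1, 20)) = Rational(49, 20) ≈ 2.4500)
k = Rational(49, 20) ≈ 2.4500
Function('c')(z, a) = Add(36, z) (Function('c')(z, a) = Add(Add(18, Mul(6, 3)), z) = Add(Add(18, 18), z) = Add(36, z))
Function('O')(t, m) = Add(34, Mul(-1, m)) (Function('O')(t, m) = Add(Add(36, -2), Mul(-1, m)) = Add(34, Mul(-1, m)))
Add(153, Mul(k, Function('O')(12, Function('S')(5, -1)))) = Add(153, Mul(Rational(49, 20), Add(34, Mul(-1, -3)))) = Add(153, Mul(Rational(49, 20), Add(34, 3))) = Add(153, Mul(Rational(49, 20), 37)) = Add(153, Rational(1813, 20)) = Rational(4873, 20)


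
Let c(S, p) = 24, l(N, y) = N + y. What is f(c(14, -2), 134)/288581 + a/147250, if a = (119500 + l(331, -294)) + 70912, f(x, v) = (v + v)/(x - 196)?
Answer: 2363268537617/1827222746750 ≈ 1.2934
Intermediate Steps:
f(x, v) = 2*v/(-196 + x) (f(x, v) = (2*v)/(-196 + x) = 2*v/(-196 + x))
a = 190449 (a = (119500 + (331 - 294)) + 70912 = (119500 + 37) + 70912 = 119537 + 70912 = 190449)
f(c(14, -2), 134)/288581 + a/147250 = (2*134/(-196 + 24))/288581 + 190449/147250 = (2*134/(-172))*(1/288581) + 190449*(1/147250) = (2*134*(-1/172))*(1/288581) + 190449/147250 = -67/43*1/288581 + 190449/147250 = -67/12408983 + 190449/147250 = 2363268537617/1827222746750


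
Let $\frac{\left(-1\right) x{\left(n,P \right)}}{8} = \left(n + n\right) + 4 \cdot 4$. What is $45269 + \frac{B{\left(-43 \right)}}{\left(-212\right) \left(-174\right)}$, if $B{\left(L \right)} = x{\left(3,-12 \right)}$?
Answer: $\frac{208735337}{4611} \approx 45269.0$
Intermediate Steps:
$x{\left(n,P \right)} = -128 - 16 n$ ($x{\left(n,P \right)} = - 8 \left(\left(n + n\right) + 4 \cdot 4\right) = - 8 \left(2 n + 16\right) = - 8 \left(16 + 2 n\right) = -128 - 16 n$)
$B{\left(L \right)} = -176$ ($B{\left(L \right)} = -128 - 48 = -176$)
$45269 + \frac{B{\left(-43 \right)}}{\left(-212\right) \left(-174\right)} = 45269 - \frac{176}{\left(-212\right) \left(-174\right)} = 45269 - \frac{176}{36888} = 45269 - \frac{22}{4611} = \frac{208735337}{4611}$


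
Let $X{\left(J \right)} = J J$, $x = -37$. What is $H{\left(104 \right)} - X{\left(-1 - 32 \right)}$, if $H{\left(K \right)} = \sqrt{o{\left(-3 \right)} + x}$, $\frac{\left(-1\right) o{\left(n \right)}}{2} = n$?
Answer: $-1089 + i \sqrt{31} \approx -1089.0 + 5.5678 i$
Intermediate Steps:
$o{\left(n \right)} = - 2 n$
$X{\left(J \right)} = J^{2}$
$H{\left(K \right)} = i \sqrt{31}$ ($H{\left(K \right)} = \sqrt{\left(-2\right) \left(-3\right) - 37} = \sqrt{6 - 37} = \sqrt{-31} = i \sqrt{31}$)
$H{\left(104 \right)} - X{\left(-1 - 32 \right)} = i \sqrt{31} - \left(-1 - 32\right)^{2} = i \sqrt{31} - \left(-33\right)^{2} = i \sqrt{31} - 1089 = -1089 + i \sqrt{31}$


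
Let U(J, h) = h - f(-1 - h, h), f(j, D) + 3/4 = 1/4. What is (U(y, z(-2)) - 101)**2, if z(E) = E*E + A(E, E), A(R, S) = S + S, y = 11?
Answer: 40401/4 ≈ 10100.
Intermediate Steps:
A(R, S) = 2*S
z(E) = E**2 + 2*E (z(E) = E*E + 2*E = E**2 + 2*E)
f(j, D) = -1/2 (f(j, D) = -3/4 + 1/4 = -1/2)
U(J, h) = 1/2 + h (U(J, h) = h - 1*(-1/2) = h + 1/2 = 1/2 + h)
(U(y, z(-2)) - 101)**2 = ((1/2 - 2*(2 - 2)) - 101)**2 = ((1/2 - 2*0) - 101)**2 = ((1/2 + 0) - 101)**2 = (1/2 - 101)**2 = (-201/2)**2 = 40401/4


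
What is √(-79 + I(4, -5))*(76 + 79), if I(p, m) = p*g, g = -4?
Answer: 155*I*√95 ≈ 1510.8*I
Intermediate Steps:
I(p, m) = -4*p (I(p, m) = p*(-4) = -4*p)
√(-79 + I(4, -5))*(76 + 79) = √(-79 - 4*4)*(76 + 79) = √(-79 - 16)*155 = √(-95)*155 = (I*√95)*155 = 155*I*√95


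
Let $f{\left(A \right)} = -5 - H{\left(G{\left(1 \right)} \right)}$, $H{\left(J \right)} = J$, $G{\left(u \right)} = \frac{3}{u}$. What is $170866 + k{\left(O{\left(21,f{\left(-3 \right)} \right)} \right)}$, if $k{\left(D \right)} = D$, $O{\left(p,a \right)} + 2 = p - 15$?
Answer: $170870$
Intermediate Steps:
$f{\left(A \right)} = -8$ ($f{\left(A \right)} = -5 - \frac{3}{1} = -5 - 3 \cdot 1 = -5 - 3 = -8$)
$O{\left(p,a \right)} = -17 + p$ ($O{\left(p,a \right)} = -2 + \left(p - 15\right) = -2 + \left(-15 + p\right) = -17 + p$)
$170866 + k{\left(O{\left(21,f{\left(-3 \right)} \right)} \right)} = 170866 + \left(-17 + 21\right) = 170866 + 4 = 170870$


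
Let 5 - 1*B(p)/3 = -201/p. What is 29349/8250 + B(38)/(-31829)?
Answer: 2957333079/831532625 ≈ 3.5565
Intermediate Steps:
B(p) = 15 + 603/p (B(p) = 15 - (-603)/p = 15 + 603/p)
29349/8250 + B(38)/(-31829) = 29349/8250 + (15 + 603/38)/(-31829) = 29349*(1/8250) + (15 + 603*(1/38))*(-1/31829) = 9783/2750 + (15 + 603/38)*(-1/31829) = 9783/2750 + (1173/38)*(-1/31829) = 9783/2750 - 1173/1209502 = 2957333079/831532625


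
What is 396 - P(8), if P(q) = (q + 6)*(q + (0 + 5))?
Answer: 214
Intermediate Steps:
P(q) = (5 + q)*(6 + q) (P(q) = (6 + q)*(q + 5) = (6 + q)*(5 + q) = (5 + q)*(6 + q))
396 - P(8) = 396 - (30 + 8² + 11*8) = 396 - (30 + 64 + 88) = 396 - 1*182 = 396 - 182 = 214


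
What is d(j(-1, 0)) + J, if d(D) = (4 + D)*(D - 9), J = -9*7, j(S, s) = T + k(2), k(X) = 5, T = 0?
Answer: -99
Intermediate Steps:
j(S, s) = 5 (j(S, s) = 0 + 5 = 5)
J = -63
d(D) = (-9 + D)*(4 + D) (d(D) = (4 + D)*(-9 + D) = (-9 + D)*(4 + D))
d(j(-1, 0)) + J = (-36 + 5**2 - 5*5) - 63 = (-36 + 25 - 25) - 63 = -36 - 63 = -99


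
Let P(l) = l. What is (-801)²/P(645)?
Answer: 213867/215 ≈ 994.73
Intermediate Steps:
(-801)²/P(645) = (-801)²/645 = 641601*(1/645) = 213867/215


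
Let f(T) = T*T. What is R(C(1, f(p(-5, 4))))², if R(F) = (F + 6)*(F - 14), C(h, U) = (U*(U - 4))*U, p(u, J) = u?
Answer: 29639251877412681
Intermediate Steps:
f(T) = T²
C(h, U) = U²*(-4 + U) (C(h, U) = (U*(-4 + U))*U = U²*(-4 + U))
R(F) = (-14 + F)*(6 + F) (R(F) = (6 + F)*(-14 + F) = (-14 + F)*(6 + F))
R(C(1, f(p(-5, 4))))² = (-84 + (((-5)²)²*(-4 + (-5)²))² - 8*((-5)²)²*(-4 + (-5)²))² = (-84 + (25²*(-4 + 25))² - 8*25²*(-4 + 25))² = (-84 + (625*21)² - 5000*21)² = (-84 + 13125² - 8*13125)² = (-84 + 172265625 - 105000)² = 172160541² = 29639251877412681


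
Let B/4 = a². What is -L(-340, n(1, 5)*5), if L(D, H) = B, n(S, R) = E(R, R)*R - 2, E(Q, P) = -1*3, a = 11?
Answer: -484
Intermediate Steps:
E(Q, P) = -3
B = 484 (B = 4*11² = 4*121 = 484)
n(S, R) = -2 - 3*R (n(S, R) = -3*R - 2 = -2 - 3*R)
L(D, H) = 484
-L(-340, n(1, 5)*5) = -1*484 = -484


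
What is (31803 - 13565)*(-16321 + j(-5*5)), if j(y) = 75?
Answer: -296294548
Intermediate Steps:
(31803 - 13565)*(-16321 + j(-5*5)) = (31803 - 13565)*(-16321 + 75) = 18238*(-16246) = -296294548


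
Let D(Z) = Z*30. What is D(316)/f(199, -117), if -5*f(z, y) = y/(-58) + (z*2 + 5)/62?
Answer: -1374600/247 ≈ -5565.2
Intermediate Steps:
f(z, y) = -1/62 - z/155 + y/290 (f(z, y) = -(y/(-58) + (z*2 + 5)/62)/5 = -(y*(-1/58) + (2*z + 5)*(1/62))/5 = -(-y/58 + (5 + 2*z)*(1/62))/5 = -(-y/58 + (5/62 + z/31))/5 = -(5/62 - y/58 + z/31)/5 = -1/62 - z/155 + y/290)
D(Z) = 30*Z
D(316)/f(199, -117) = (30*316)/(-1/62 - 1/155*199 + (1/290)*(-117)) = 9480/(-1/62 - 199/155 - 117/290) = 9480/(-247/145) = 9480*(-145/247) = -1374600/247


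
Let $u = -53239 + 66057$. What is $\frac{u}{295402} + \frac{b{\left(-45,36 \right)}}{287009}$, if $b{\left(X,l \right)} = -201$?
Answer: $\frac{1809752780}{42391516309} \approx 0.042691$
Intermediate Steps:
$u = 12818$
$\frac{u}{295402} + \frac{b{\left(-45,36 \right)}}{287009} = \frac{12818}{295402} - \frac{201}{287009} = 12818 \cdot \frac{1}{295402} - \frac{201}{287009} = \frac{6409}{147701} - \frac{201}{287009} = \frac{1809752780}{42391516309}$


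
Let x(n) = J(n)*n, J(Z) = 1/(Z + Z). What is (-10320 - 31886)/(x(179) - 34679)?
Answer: 84412/69357 ≈ 1.2171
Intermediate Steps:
J(Z) = 1/(2*Z)
x(n) = ½ (x(n) = (1/(2*n))*n = ½)
(-10320 - 31886)/(x(179) - 34679) = (-10320 - 31886)/(½ - 34679) = -42206/(-69357/2) = -42206*(-2/69357) = 84412/69357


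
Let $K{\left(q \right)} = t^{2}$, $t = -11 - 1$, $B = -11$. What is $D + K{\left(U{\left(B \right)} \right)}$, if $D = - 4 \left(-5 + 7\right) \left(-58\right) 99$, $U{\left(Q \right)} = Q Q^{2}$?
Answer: $46080$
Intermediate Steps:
$t = -12$ ($t = -11 - 1 = -12$)
$U{\left(Q \right)} = Q^{3}$
$K{\left(q \right)} = 144$ ($K{\left(q \right)} = \left(-12\right)^{2} = 144$)
$D = 45936$ ($D = \left(-4\right) 2 \left(-58\right) 99 = \left(-8\right) \left(-58\right) 99 = 464 \cdot 99 = 45936$)
$D + K{\left(U{\left(B \right)} \right)} = 45936 + 144 = 46080$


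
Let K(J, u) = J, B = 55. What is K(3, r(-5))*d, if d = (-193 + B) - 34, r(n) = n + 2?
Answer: -516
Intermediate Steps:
r(n) = 2 + n
d = -172 (d = (-193 + 55) - 34 = -138 - 34 = -172)
K(3, r(-5))*d = 3*(-172) = -516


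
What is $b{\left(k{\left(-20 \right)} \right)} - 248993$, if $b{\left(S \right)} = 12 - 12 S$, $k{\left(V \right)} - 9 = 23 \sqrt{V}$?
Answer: $-249089 - 552 i \sqrt{5} \approx -2.4909 \cdot 10^{5} - 1234.3 i$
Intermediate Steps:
$k{\left(V \right)} = 9 + 23 \sqrt{V}$
$b{\left(k{\left(-20 \right)} \right)} - 248993 = \left(12 - 12 \left(9 + 23 \sqrt{-20}\right)\right) - 248993 = \left(12 - 12 \left(9 + 23 \cdot 2 i \sqrt{5}\right)\right) - 248993 = \left(12 - 12 \left(9 + 46 i \sqrt{5}\right)\right) - 248993 = \left(12 - \left(108 + 552 i \sqrt{5}\right)\right) - 248993 = \left(-96 - 552 i \sqrt{5}\right) - 248993 = -249089 - 552 i \sqrt{5}$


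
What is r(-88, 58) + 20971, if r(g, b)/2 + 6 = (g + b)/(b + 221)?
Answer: 1949167/93 ≈ 20959.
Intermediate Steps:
r(g, b) = -12 + 2*(b + g)/(221 + b) (r(g, b) = -12 + 2*((g + b)/(b + 221)) = -12 + 2*((b + g)/(221 + b)) = -12 + 2*(b + g)/(221 + b))
r(-88, 58) + 20971 = 2*(-1326 - 88 - 5*58)/(221 + 58) + 20971 = 2*(-1326 - 88 - 290)/279 + 20971 = 2*(1/279)*(-1704) + 20971 = -1136/93 + 20971 = 1949167/93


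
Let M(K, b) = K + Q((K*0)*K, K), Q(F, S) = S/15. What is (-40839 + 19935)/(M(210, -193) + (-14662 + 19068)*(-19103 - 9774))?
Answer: 10452/63615919 ≈ 0.00016430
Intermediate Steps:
Q(F, S) = S/15 (Q(F, S) = S*(1/15) = S/15)
M(K, b) = 16*K/15 (M(K, b) = K + K/15 = 16*K/15)
(-40839 + 19935)/(M(210, -193) + (-14662 + 19068)*(-19103 - 9774)) = (-40839 + 19935)/((16/15)*210 + (-14662 + 19068)*(-19103 - 9774)) = -20904/(224 + 4406*(-28877)) = -20904/(224 - 127232062) = -20904/(-127231838) = -20904*(-1/127231838) = 10452/63615919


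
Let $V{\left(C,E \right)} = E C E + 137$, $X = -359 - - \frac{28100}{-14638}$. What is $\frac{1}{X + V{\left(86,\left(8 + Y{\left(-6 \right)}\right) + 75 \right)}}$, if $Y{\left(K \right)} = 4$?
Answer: $\frac{7319}{4762547078} \approx 1.5368 \cdot 10^{-6}$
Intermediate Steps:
$X = - \frac{2641571}{7319}$ ($X = -359 - \left(-28100\right) \left(- \frac{1}{14638}\right) = -359 - \frac{14050}{7319} = - \frac{2641571}{7319} \approx -360.92$)
$V{\left(C,E \right)} = 137 + C E^{2}$ ($V{\left(C,E \right)} = C E E + 137 = C E^{2} + 137 = 137 + C E^{2}$)
$\frac{1}{X + V{\left(86,\left(8 + Y{\left(-6 \right)}\right) + 75 \right)}} = \frac{1}{- \frac{2641571}{7319} + \left(137 + 86 \left(\left(8 + 4\right) + 75\right)^{2}\right)} = \frac{1}{- \frac{2641571}{7319} + \left(137 + 86 \left(12 + 75\right)^{2}\right)} = \frac{1}{- \frac{2641571}{7319} + \left(137 + 86 \cdot 87^{2}\right)} = \frac{1}{- \frac{2641571}{7319} + \left(137 + 86 \cdot 7569\right)} = \frac{1}{- \frac{2641571}{7319} + \left(137 + 650934\right)} = \frac{1}{- \frac{2641571}{7319} + 651071} = \frac{1}{\frac{4762547078}{7319}} = \frac{7319}{4762547078}$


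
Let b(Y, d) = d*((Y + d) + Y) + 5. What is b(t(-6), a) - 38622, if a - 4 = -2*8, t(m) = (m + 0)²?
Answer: -39337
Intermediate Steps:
t(m) = m²
a = -12 (a = 4 - 2*8 = 4 - 16 = -12)
b(Y, d) = 5 + d*(d + 2*Y) (b(Y, d) = d*(d + 2*Y) + 5 = 5 + d*(d + 2*Y))
b(t(-6), a) - 38622 = (5 + (-12)² + 2*(-6)²*(-12)) - 38622 = (5 + 144 + 2*36*(-12)) - 38622 = (5 + 144 - 864) - 38622 = -715 - 38622 = -39337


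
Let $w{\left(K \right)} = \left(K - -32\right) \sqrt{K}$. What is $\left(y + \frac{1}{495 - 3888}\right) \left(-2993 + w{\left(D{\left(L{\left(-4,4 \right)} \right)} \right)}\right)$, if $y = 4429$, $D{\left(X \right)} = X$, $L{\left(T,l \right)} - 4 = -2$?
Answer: $- \frac{44977594828}{3393} + \frac{510938264 \sqrt{2}}{3393} \approx -1.3043 \cdot 10^{7}$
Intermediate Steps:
$L{\left(T,l \right)} = 2$ ($L{\left(T,l \right)} = 4 - 2 = 2$)
$w{\left(K \right)} = \sqrt{K} \left(32 + K\right)$ ($w{\left(K \right)} = \left(K + 32\right) \sqrt{K} = \left(32 + K\right) \sqrt{K} = \sqrt{K} \left(32 + K\right)$)
$\left(y + \frac{1}{495 - 3888}\right) \left(-2993 + w{\left(D{\left(L{\left(-4,4 \right)} \right)} \right)}\right) = \left(4429 + \frac{1}{495 - 3888}\right) \left(-2993 + \sqrt{2} \left(32 + 2\right)\right) = \left(4429 + \frac{1}{-3393}\right) \left(-2993 + \sqrt{2} \cdot 34\right) = \left(4429 - \frac{1}{3393}\right) \left(-2993 + 34 \sqrt{2}\right) = \frac{15027596 \left(-2993 + 34 \sqrt{2}\right)}{3393} = - \frac{44977594828}{3393} + \frac{510938264 \sqrt{2}}{3393}$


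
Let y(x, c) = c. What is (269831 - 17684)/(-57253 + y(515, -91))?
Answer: -36021/8192 ≈ -4.3971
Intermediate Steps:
(269831 - 17684)/(-57253 + y(515, -91)) = (269831 - 17684)/(-57253 - 91) = 252147/(-57344) = 252147*(-1/57344) = -36021/8192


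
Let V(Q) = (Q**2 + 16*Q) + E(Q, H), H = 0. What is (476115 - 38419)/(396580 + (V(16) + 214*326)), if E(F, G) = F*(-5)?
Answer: 54712/58347 ≈ 0.93770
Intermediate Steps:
E(F, G) = -5*F
V(Q) = Q**2 + 11*Q (V(Q) = (Q**2 + 16*Q) - 5*Q = Q**2 + 11*Q)
(476115 - 38419)/(396580 + (V(16) + 214*326)) = (476115 - 38419)/(396580 + (16*(11 + 16) + 214*326)) = 437696/(396580 + (16*27 + 69764)) = 437696/(396580 + (432 + 69764)) = 437696/(396580 + 70196) = 437696/466776 = 437696*(1/466776) = 54712/58347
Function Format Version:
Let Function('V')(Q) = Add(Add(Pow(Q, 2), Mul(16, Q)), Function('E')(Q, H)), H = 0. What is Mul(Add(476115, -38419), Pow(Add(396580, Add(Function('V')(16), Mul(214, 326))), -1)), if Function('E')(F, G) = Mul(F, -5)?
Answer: Rational(54712, 58347) ≈ 0.93770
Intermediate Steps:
Function('E')(F, G) = Mul(-5, F)
Function('V')(Q) = Add(Pow(Q, 2), Mul(11, Q)) (Function('V')(Q) = Add(Add(Pow(Q, 2), Mul(16, Q)), Mul(-5, Q)) = Add(Pow(Q, 2), Mul(11, Q)))
Mul(Add(476115, -38419), Pow(Add(396580, Add(Function('V')(16), Mul(214, 326))), -1)) = Mul(Add(476115, -38419), Pow(Add(396580, Add(Mul(16, Add(11, 16)), Mul(214, 326))), -1)) = Mul(437696, Pow(Add(396580, Add(Mul(16, 27), 69764)), -1)) = Mul(437696, Pow(Add(396580, Add(432, 69764)), -1)) = Mul(437696, Pow(Add(396580, 70196), -1)) = Mul(437696, Pow(466776, -1)) = Mul(437696, Rational(1, 466776)) = Rational(54712, 58347)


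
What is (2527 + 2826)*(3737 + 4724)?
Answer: 45291733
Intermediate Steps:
(2527 + 2826)*(3737 + 4724) = 5353*8461 = 45291733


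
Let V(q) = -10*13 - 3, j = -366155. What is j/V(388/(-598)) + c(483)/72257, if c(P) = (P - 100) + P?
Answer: 73289133/26621 ≈ 2753.1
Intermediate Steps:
V(q) = -133 (V(q) = -130 - 3 = -133)
c(P) = -100 + 2*P (c(P) = (-100 + P) + P = -100 + 2*P)
j/V(388/(-598)) + c(483)/72257 = -366155/(-133) + (-100 + 2*483)/72257 = -366155*(-1/133) + (-100 + 966)*(1/72257) = 366155/133 + 866*(1/72257) = 366155/133 + 866/72257 = 73289133/26621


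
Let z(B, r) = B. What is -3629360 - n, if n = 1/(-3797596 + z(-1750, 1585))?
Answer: -13789194398559/3799346 ≈ -3.6294e+6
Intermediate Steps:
n = -1/3799346 (n = 1/(-3797596 - 1750) = 1/(-3799346) = -1/3799346 ≈ -2.6320e-7)
-3629360 - n = -3629360 - 1*(-1/3799346) = -3629360 + 1/3799346 = -13789194398559/3799346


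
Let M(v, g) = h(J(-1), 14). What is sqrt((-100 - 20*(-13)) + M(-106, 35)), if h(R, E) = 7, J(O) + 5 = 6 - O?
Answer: sqrt(167) ≈ 12.923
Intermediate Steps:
J(O) = 1 - O (J(O) = -5 + (6 - O) = 1 - O)
M(v, g) = 7
sqrt((-100 - 20*(-13)) + M(-106, 35)) = sqrt((-100 - 20*(-13)) + 7) = sqrt((-100 + 260) + 7) = sqrt(160 + 7) = sqrt(167)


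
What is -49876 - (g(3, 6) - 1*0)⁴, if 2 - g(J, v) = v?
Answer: -50132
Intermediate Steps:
g(J, v) = 2 - v
-49876 - (g(3, 6) - 1*0)⁴ = -49876 - ((2 - 1*6) - 1*0)⁴ = -49876 - ((2 - 6) + 0)⁴ = -49876 - (-4 + 0)⁴ = -49876 - 1*(-4)⁴ = -49876 - 1*256 = -49876 - 256 = -50132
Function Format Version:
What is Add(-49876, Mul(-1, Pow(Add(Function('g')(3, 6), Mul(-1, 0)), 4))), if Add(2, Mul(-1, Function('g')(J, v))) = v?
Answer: -50132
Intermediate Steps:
Function('g')(J, v) = Add(2, Mul(-1, v))
Add(-49876, Mul(-1, Pow(Add(Function('g')(3, 6), Mul(-1, 0)), 4))) = Add(-49876, Mul(-1, Pow(Add(Add(2, Mul(-1, 6)), Mul(-1, 0)), 4))) = Add(-49876, Mul(-1, Pow(Add(Add(2, -6), 0), 4))) = Add(-49876, Mul(-1, Pow(Add(-4, 0), 4))) = Add(-49876, Mul(-1, Pow(-4, 4))) = Add(-49876, Mul(-1, 256)) = Add(-49876, -256) = -50132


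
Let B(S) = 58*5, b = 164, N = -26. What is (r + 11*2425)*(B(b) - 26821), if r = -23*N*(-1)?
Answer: -691848887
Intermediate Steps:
B(S) = 290
r = -598 (r = -23*(-26)*(-1) = 598*(-1) = -598)
(r + 11*2425)*(B(b) - 26821) = (-598 + 11*2425)*(290 - 26821) = (-598 + 26675)*(-26531) = 26077*(-26531) = -691848887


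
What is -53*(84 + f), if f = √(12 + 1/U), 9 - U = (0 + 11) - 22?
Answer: -4452 - 53*√1205/10 ≈ -4636.0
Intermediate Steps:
U = 20 (U = 9 - ((0 + 11) - 22) = 9 - (11 - 22) = 9 - 1*(-11) = 9 + 11 = 20)
f = √1205/10 (f = √(12 + 1/20) = √(241/20) = √1205/10 ≈ 3.4713)
-53*(84 + f) = -53*(84 + √1205/10) = -4452 - 53*√1205/10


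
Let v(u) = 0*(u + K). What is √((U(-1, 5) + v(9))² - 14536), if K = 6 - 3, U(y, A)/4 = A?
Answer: 2*I*√3534 ≈ 118.89*I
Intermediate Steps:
U(y, A) = 4*A
K = 3
v(u) = 0 (v(u) = 0*(u + 3) = 0*(3 + u) = 0)
√((U(-1, 5) + v(9))² - 14536) = √((4*5 + 0)² - 14536) = √((20 + 0)² - 14536) = √(20² - 14536) = √(400 - 14536) = √(-14136) = 2*I*√3534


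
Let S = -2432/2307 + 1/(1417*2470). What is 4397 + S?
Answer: 35494963087837/8074476930 ≈ 4395.9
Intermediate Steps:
S = -8511973373/8074476930 (S = -2432*1/2307 + (1/1417)*(1/2470) = -2432/2307 + 1/3499990 = -8511973373/8074476930 ≈ -1.0542)
4397 + S = 4397 - 8511973373/8074476930 = 35494963087837/8074476930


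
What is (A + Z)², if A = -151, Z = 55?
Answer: 9216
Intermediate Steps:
(A + Z)² = (-151 + 55)² = (-96)² = 9216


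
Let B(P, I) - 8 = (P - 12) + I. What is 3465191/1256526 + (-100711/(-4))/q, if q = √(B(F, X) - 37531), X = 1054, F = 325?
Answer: 3465191/1256526 - 100711*I*√9039/72312 ≈ 2.7578 - 132.41*I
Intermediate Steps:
B(P, I) = -4 + I + P (B(P, I) = 8 + ((P - 12) + I) = 8 + ((-12 + P) + I) = 8 + (-12 + I + P) = -4 + I + P)
q = 2*I*√9039 (q = √((-4 + 1054 + 325) - 37531) = √(1375 - 37531) = √(-36156) = 2*I*√9039 ≈ 190.15*I)
3465191/1256526 + (-100711/(-4))/q = 3465191/1256526 + (-100711/(-4))/((2*I*√9039)) = 3465191*(1/1256526) + (-100711*(-¼))*(-I*√9039/18078) = 3465191/1256526 + 100711*(-I*√9039/18078)/4 = 3465191/1256526 - 100711*I*√9039/72312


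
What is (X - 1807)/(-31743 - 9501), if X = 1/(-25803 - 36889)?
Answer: 113284445/2585668848 ≈ 0.043812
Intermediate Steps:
X = -1/62692 (X = 1/(-62692) = -1/62692 ≈ -1.5951e-5)
(X - 1807)/(-31743 - 9501) = (-1/62692 - 1807)/(-31743 - 9501) = -113284445/62692/(-41244) = -113284445/62692*(-1/41244) = 113284445/2585668848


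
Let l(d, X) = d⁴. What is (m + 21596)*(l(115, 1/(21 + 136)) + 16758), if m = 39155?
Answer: 10626405934633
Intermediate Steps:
(m + 21596)*(l(115, 1/(21 + 136)) + 16758) = (39155 + 21596)*(115⁴ + 16758) = 60751*(174900625 + 16758) = 60751*174917383 = 10626405934633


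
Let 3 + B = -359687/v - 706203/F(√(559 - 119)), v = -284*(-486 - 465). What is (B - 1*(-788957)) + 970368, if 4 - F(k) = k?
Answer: 25279078323659/14314452 + 706203*√110/212 ≈ 1.8009e+6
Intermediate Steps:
F(k) = 4 - k
v = 270084 (v = -284*(-951) = 270084)
B = -1169939/270084 - 706203/(4 - 2*√110) (B = -3 + (-359687/270084 - 706203/(4 - √(559 - 119))) = -3 + (-359687*1/270084 - 706203/(4 - √440)) = -3 + (-359687/270084 - 706203/(4 - 2*√110)) = -1169939/270084 - 706203/(4 - 2*√110) ≈ 41595.)
(B - 1*(-788957)) + 970368 = ((95305058759/14314452 + 706203*√110/212) - 1*(-788957)) + 970368 = ((95305058759/14314452 + 706203*√110/212) + 788957) + 970368 = (11388792165323/14314452 + 706203*√110/212) + 970368 = 25279078323659/14314452 + 706203*√110/212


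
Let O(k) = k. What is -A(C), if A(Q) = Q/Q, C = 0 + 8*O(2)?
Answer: -1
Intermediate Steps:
C = 16 (C = 0 + 8*2 = 0 + 16 = 16)
A(Q) = 1
-A(C) = -1*1 = -1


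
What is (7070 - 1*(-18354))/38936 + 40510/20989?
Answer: 263865212/102153463 ≈ 2.5830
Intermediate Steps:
(7070 - 1*(-18354))/38936 + 40510/20989 = (7070 + 18354)*(1/38936) + 40510*(1/20989) = 25424*(1/38936) + 40510/20989 = 3178/4867 + 40510/20989 = 263865212/102153463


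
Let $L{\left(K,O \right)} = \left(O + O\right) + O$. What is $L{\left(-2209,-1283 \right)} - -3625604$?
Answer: $3621755$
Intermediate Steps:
$L{\left(K,O \right)} = 3 O$ ($L{\left(K,O \right)} = 2 O + O = 3 O$)
$L{\left(-2209,-1283 \right)} - -3625604 = 3 \left(-1283\right) - -3625604 = -3849 + 3625604 = 3621755$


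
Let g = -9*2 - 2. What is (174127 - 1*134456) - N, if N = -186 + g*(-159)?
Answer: 36677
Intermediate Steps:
g = -20 (g = -18 - 2 = -20)
N = 2994 (N = -186 - 20*(-159) = -186 + 3180 = 2994)
(174127 - 1*134456) - N = (174127 - 1*134456) - 1*2994 = (174127 - 134456) - 2994 = 39671 - 2994 = 36677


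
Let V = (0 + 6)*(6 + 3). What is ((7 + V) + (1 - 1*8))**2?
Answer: 2916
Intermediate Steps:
V = 54 (V = 6*9 = 54)
((7 + V) + (1 - 1*8))**2 = ((7 + 54) + (1 - 1*8))**2 = (61 + (1 - 8))**2 = (61 - 7)**2 = 54**2 = 2916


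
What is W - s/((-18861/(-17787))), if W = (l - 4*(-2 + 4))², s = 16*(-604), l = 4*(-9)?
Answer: 69469488/6287 ≈ 11050.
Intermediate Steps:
l = -36
s = -9664
W = 1936 (W = (-36 - 4*(-2 + 4))² = (-36 - 4*2)² = (-36 - 8)² = (-44)² = 1936)
W - s/((-18861/(-17787))) = 1936 - (-9664)/((-18861/(-17787))) = 1936 - (-9664)/((-18861*(-1/17787))) = 1936 - (-9664)/6287/5929 = 1936 - (-9664)*5929/6287 = 1936 - 1*(-57297856/6287) = 1936 + 57297856/6287 = 69469488/6287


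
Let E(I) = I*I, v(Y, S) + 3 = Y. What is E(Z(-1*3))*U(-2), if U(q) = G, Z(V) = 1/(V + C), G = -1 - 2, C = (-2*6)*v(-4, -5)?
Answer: -1/2187 ≈ -0.00045725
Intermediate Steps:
v(Y, S) = -3 + Y
C = 84 (C = (-2*6)*(-3 - 4) = -12*(-7) = 84)
G = -3
Z(V) = 1/(84 + V) (Z(V) = 1/(V + 84) = 1/(84 + V))
E(I) = I²
U(q) = -3
E(Z(-1*3))*U(-2) = (1/(84 - 1*3))²*(-3) = (1/(84 - 3))²*(-3) = (1/81)²*(-3) = (1/6561)*(-3) = -1/2187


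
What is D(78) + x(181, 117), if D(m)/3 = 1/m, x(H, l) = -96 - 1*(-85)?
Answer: -285/26 ≈ -10.962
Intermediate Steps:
x(H, l) = -11 (x(H, l) = -96 + 85 = -11)
D(m) = 3/m
D(78) + x(181, 117) = 3/78 - 11 = 3*(1/78) - 11 = 1/26 - 11 = -285/26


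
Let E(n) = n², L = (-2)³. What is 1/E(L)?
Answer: 1/64 ≈ 0.015625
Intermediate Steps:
L = -8
1/E(L) = 1/((-8)²) = 1/64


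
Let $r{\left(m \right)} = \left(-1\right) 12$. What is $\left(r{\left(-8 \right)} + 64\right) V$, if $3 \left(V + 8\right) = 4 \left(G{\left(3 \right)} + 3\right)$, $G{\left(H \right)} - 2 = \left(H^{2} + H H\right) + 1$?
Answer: $1248$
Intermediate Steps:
$G{\left(H \right)} = 3 + 2 H^{2}$ ($G{\left(H \right)} = 2 + \left(\left(H^{2} + H H\right) + 1\right) = 2 + \left(\left(H^{2} + H^{2}\right) + 1\right) = 2 + \left(2 H^{2} + 1\right) = 2 + \left(1 + 2 H^{2}\right) = 3 + 2 H^{2}$)
$V = 24$ ($V = -8 + \frac{4 \left(\left(3 + 2 \cdot 3^{2}\right) + 3\right)}{3} = -8 + \frac{4 \left(\left(3 + 2 \cdot 9\right) + 3\right)}{3} = -8 + \frac{4 \left(\left(3 + 18\right) + 3\right)}{3} = -8 + \frac{4 \left(21 + 3\right)}{3} = -8 + \frac{4 \cdot 24}{3} = -8 + \frac{1}{3} \cdot 96 = -8 + 32 = 24$)
$r{\left(m \right)} = -12$
$\left(r{\left(-8 \right)} + 64\right) V = \left(-12 + 64\right) 24 = 52 \cdot 24 = 1248$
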